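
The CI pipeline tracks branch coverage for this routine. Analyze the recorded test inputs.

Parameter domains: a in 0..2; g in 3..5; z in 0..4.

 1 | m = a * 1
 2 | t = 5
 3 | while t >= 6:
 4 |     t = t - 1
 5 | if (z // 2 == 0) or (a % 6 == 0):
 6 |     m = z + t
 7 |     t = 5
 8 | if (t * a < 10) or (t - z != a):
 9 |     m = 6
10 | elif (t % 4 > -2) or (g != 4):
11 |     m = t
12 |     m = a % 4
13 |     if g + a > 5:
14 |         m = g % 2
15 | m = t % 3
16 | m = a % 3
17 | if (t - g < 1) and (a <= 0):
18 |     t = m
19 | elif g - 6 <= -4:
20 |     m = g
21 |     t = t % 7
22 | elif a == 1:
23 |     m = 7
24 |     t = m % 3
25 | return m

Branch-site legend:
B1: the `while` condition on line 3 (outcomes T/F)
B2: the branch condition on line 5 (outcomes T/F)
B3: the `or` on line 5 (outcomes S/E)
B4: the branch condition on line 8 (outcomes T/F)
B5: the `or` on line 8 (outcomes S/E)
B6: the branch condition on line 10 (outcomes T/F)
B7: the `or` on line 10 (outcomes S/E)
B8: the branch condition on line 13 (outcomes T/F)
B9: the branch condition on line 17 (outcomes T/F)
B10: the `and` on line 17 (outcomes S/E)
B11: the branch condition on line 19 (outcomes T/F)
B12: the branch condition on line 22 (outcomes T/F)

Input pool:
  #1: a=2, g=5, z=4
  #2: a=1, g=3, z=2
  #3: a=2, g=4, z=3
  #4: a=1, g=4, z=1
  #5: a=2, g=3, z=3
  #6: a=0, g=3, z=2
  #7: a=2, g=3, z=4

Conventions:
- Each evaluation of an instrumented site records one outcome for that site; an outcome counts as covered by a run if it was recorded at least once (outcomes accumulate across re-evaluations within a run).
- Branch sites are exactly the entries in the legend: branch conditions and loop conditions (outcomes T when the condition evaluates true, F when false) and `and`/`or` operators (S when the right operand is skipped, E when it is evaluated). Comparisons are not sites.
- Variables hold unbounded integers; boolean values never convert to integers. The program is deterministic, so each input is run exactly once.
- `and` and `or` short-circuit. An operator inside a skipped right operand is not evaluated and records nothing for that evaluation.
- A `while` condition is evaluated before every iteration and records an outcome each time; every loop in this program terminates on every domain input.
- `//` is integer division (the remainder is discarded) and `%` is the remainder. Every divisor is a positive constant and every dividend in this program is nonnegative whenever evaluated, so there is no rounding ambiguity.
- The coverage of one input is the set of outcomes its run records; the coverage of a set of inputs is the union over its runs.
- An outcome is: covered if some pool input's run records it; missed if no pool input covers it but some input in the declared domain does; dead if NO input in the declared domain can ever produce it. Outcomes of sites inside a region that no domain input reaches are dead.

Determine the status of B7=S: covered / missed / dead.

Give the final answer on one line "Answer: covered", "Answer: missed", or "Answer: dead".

B7=S is recorded by pool input(s) 3, 5 -> covered

Answer: covered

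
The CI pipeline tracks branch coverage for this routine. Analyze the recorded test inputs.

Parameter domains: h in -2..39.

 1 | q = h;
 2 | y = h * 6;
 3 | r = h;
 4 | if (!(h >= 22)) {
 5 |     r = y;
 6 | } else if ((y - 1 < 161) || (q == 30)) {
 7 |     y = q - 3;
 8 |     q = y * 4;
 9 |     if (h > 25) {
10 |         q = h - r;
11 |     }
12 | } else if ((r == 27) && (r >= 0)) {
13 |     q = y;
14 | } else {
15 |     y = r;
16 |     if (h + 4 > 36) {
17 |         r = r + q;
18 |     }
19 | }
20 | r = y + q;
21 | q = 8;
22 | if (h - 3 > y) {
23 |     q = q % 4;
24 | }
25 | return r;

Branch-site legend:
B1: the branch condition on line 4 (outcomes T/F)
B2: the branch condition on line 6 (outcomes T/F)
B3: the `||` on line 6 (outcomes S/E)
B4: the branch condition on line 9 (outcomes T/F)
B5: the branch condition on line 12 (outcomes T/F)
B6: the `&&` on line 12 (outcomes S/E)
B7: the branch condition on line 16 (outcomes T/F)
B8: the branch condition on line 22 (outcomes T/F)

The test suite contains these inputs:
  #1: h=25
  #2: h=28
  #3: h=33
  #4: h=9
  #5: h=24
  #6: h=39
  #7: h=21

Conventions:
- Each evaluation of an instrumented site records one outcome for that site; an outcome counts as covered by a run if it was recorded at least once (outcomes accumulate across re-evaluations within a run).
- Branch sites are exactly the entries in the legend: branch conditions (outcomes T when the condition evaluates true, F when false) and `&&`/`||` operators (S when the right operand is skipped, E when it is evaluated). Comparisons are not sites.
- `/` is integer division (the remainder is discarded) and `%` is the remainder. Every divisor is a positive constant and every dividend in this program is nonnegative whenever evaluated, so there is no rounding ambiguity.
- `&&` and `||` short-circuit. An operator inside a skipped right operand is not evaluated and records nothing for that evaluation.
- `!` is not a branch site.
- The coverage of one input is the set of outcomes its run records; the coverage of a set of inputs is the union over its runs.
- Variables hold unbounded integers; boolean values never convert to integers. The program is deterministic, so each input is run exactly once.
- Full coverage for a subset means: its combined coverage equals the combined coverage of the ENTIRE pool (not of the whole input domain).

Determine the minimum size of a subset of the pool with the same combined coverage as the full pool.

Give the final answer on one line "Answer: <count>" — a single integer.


input #1 (h=25): events B1->F, B3->S, B2->T, B4->F, B8->F; covers B1=F, B2=T, B3=S, B4=F, B8=F
input #2 (h=28): events B1->F, B3->E, B2->F, B6->S, B5->F, B7->F, B8->F; covers B1=F, B2=F, B3=E, B5=F, B6=S, B7=F, B8=F
input #3 (h=33): events B1->F, B3->E, B2->F, B6->S, B5->F, B7->T, B8->F; covers B1=F, B2=F, B3=E, B5=F, B6=S, B7=T, B8=F
input #4 (h=9): events B1->T, B8->F; covers B1=T, B8=F
input #5 (h=24): events B1->F, B3->S, B2->T, B4->F, B8->F; covers B1=F, B2=T, B3=S, B4=F, B8=F
input #6 (h=39): events B1->F, B3->E, B2->F, B6->S, B5->F, B7->T, B8->F; covers B1=F, B2=F, B3=E, B5=F, B6=S, B7=T, B8=F
input #7 (h=21): events B1->T, B8->F; covers B1=T, B8=F
together the pool reaches 12 outcomes: B1=T, B1=F, B2=T, B2=F, B3=S, B3=E, B4=F, B5=F, B6=S, B7=T, B7=F, B8=F
no size-1 subset reaches all 12 outcomes (best union: 7/12)
no size-2 subset reaches all 12 outcomes (best union: 10/12)
no size-3 subset reaches all 12 outcomes (best union: 11/12)
inputs {1, 2, 3, 4} (size 4) cover everything; no size-4 subset with a lexicographically smaller index list covers all 12
Answer: 4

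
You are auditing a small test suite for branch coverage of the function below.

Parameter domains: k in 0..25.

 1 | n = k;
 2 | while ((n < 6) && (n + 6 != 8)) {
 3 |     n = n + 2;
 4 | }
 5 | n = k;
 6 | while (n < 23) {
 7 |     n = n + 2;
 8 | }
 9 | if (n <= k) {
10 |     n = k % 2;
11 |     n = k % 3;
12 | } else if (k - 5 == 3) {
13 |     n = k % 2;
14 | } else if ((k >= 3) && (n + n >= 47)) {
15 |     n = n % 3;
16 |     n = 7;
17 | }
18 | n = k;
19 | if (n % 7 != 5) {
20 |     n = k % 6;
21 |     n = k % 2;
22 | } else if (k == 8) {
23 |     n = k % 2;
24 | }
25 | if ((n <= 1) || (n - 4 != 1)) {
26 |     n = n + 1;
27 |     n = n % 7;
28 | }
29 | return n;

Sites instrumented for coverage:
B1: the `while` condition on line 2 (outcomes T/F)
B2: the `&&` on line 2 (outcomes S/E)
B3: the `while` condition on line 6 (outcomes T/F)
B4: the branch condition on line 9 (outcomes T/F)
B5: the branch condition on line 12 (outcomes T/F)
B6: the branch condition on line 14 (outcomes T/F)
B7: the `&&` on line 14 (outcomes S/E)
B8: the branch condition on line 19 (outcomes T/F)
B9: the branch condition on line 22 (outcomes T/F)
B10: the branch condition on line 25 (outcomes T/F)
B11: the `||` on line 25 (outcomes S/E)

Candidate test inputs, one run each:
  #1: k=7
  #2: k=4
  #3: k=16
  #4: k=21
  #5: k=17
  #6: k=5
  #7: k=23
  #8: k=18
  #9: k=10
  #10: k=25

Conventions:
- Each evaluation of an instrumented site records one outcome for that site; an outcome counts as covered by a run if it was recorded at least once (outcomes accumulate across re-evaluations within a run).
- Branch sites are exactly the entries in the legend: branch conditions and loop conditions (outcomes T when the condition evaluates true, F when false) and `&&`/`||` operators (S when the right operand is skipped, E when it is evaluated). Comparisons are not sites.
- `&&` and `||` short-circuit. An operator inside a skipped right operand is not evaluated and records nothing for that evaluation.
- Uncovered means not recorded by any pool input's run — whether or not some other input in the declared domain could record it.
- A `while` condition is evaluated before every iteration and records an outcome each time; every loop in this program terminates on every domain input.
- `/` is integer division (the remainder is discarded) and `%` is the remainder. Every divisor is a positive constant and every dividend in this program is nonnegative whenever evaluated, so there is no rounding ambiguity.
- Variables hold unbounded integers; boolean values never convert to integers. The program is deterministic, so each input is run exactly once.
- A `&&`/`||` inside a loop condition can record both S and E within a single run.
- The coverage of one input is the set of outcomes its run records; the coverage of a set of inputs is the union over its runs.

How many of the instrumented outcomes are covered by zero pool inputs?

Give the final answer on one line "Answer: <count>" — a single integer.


input #1 (k=7): events B2->S, B1->F, B3->T, B3->T, B3->T, B3->T, B3->T, B3->T, B3->T, B3->T, B3->F, B4->F, B5->F, B7->E, ...; covers B1=F, B2=S, B3=T, B3=F, B4=F, B5=F, B6=F, B7=E, B8=T, B10=T, B11=S
input #2 (k=4): events B2->E, B1->T, B2->S, B1->F, B3->T, B3->T, B3->T, B3->T, B3->T, B3->T, B3->T, B3->T, B3->T, B3->T, ...; covers B1=T, B1=F, B2=S, B2=E, B3=T, B3=F, B4=F, B5=F, B6=T, B7=E, B8=T, B10=T, B11=S
input #3 (k=16): events B2->S, B1->F, B3->T, B3->T, B3->T, B3->T, B3->F, B4->F, B5->F, B7->E, B6->T, B8->T, B11->S, B10->T; covers B1=F, B2=S, B3=T, B3=F, B4=F, B5=F, B6=T, B7=E, B8=T, B10=T, B11=S
input #4 (k=21): events B2->S, B1->F, B3->T, B3->F, B4->F, B5->F, B7->E, B6->F, B8->T, B11->S, B10->T; covers B1=F, B2=S, B3=T, B3=F, B4=F, B5=F, B6=F, B7=E, B8=T, B10=T, B11=S
input #5 (k=17): events B2->S, B1->F, B3->T, B3->T, B3->T, B3->F, B4->F, B5->F, B7->E, B6->F, B8->T, B11->S, B10->T; covers B1=F, B2=S, B3=T, B3=F, B4=F, B5=F, B6=F, B7=E, B8=T, B10=T, B11=S
input #6 (k=5): events B2->E, B1->T, B2->S, B1->F, B3->T, B3->T, B3->T, B3->T, B3->T, B3->T, B3->T, B3->T, B3->T, B3->F, ...; covers B1=T, B1=F, B2=S, B2=E, B3=T, B3=F, B4=F, B5=F, B6=F, B7=E, B8=F, B9=F, B10=F, B11=E
input #7 (k=23): events B2->S, B1->F, B3->F, B4->T, B8->T, B11->S, B10->T; covers B1=F, B2=S, B3=F, B4=T, B8=T, B10=T, B11=S
input #8 (k=18): events B2->S, B1->F, B3->T, B3->T, B3->T, B3->F, B4->F, B5->F, B7->E, B6->T, B8->T, B11->S, B10->T; covers B1=F, B2=S, B3=T, B3=F, B4=F, B5=F, B6=T, B7=E, B8=T, B10=T, B11=S
input #9 (k=10): events B2->S, B1->F, B3->T, B3->T, B3->T, B3->T, B3->T, B3->T, B3->T, B3->F, B4->F, B5->F, B7->E, B6->T, ...; covers B1=F, B2=S, B3=T, B3=F, B4=F, B5=F, B6=T, B7=E, B8=T, B10=T, B11=S
input #10 (k=25): events B2->S, B1->F, B3->F, B4->T, B8->T, B11->S, B10->T; covers B1=F, B2=S, B3=F, B4=T, B8=T, B10=T, B11=S
union over the pool: B1=T, B1=F, B2=S, B2=E, B3=T, B3=F, B4=T, B4=F, B5=F, B6=T, B6=F, B7=E, B8=T, B8=F, B9=F, B10=T, B10=F, B11=S, B11=E
uncovered (3 of 22): B5=T, B7=S, B9=T
Answer: 3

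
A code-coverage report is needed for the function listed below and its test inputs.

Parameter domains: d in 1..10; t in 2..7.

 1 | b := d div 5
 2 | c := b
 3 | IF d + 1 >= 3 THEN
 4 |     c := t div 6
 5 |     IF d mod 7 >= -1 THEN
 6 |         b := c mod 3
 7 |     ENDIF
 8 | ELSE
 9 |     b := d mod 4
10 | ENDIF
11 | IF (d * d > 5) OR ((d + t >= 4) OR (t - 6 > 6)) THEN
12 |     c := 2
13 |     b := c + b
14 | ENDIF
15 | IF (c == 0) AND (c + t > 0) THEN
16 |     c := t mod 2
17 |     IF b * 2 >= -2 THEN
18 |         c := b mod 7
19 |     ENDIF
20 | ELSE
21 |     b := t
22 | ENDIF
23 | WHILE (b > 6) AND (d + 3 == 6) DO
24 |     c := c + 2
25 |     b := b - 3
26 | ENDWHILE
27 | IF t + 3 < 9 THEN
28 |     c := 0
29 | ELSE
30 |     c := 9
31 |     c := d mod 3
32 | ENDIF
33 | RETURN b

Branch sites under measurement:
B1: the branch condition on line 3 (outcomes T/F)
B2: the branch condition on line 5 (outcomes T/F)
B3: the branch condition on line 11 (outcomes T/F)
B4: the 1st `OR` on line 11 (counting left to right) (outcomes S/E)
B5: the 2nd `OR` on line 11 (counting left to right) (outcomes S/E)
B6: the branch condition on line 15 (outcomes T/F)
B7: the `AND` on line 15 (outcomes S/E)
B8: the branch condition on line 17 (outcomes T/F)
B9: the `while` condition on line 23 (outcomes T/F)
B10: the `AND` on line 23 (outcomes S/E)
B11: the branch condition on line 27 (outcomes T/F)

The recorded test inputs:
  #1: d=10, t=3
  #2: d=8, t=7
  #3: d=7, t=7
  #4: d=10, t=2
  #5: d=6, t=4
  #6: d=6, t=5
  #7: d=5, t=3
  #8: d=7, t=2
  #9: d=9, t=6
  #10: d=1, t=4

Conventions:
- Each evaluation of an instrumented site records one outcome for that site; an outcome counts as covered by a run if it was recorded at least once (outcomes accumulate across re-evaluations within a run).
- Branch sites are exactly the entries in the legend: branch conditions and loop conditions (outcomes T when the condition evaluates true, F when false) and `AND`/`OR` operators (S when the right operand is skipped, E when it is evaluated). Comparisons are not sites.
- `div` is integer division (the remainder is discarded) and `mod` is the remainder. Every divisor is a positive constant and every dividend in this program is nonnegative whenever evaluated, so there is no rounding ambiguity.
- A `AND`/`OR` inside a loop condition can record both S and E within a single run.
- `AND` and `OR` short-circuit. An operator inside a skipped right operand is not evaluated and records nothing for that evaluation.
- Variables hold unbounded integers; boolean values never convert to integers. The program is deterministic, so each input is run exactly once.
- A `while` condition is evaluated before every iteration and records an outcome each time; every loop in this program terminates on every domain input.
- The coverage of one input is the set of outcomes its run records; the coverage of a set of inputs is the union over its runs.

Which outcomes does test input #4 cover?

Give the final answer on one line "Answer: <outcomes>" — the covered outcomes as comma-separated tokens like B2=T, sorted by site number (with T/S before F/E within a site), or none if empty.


Running input #4 (d=10, t=2), event by event:
  B1->T, B2->T, B4->S, B3->T, B7->S, B6->F, B10->S, B9->F, B11->T
deduplicating events, the covered set is: B1=T, B2=T, B3=T, B4=S, B6=F, B7=S, B9=F, B10=S, B11=T
Answer: B1=T, B2=T, B3=T, B4=S, B6=F, B7=S, B9=F, B10=S, B11=T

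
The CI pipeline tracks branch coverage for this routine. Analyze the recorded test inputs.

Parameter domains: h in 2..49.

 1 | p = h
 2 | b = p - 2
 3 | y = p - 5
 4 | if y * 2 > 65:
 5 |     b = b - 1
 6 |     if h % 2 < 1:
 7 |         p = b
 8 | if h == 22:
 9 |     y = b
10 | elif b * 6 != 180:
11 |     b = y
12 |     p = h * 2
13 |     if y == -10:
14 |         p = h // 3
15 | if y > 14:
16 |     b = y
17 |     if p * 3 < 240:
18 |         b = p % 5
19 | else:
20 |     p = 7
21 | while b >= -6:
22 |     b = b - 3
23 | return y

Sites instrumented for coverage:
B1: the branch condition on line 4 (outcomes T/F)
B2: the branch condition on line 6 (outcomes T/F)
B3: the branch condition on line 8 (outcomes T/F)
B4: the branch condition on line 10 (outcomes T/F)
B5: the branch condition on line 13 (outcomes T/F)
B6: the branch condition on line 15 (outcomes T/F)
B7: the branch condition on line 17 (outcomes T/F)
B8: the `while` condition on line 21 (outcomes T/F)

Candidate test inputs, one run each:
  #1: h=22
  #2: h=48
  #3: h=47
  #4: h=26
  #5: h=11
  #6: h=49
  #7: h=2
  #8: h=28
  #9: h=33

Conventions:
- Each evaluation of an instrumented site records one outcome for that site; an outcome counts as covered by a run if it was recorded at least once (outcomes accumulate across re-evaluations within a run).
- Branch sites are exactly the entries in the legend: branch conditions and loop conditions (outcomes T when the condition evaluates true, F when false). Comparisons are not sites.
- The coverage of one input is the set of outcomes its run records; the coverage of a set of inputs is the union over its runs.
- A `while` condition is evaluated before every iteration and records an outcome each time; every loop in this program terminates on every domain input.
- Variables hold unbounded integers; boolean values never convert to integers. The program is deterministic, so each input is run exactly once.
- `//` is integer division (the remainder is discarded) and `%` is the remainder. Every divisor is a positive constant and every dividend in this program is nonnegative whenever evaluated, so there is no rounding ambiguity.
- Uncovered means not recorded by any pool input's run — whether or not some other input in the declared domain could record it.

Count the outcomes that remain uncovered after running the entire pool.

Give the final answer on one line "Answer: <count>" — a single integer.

#1 (h=22) -> B1->F, B3->T, B6->T, B7->T, B8->T, B8->T, B8->T, B8->F; covered: B1=F, B3=T, B6=T, B7=T, B8=T, B8=F
#2 (h=48) -> B1->T, B2->T, B3->F, B4->T, B5->F, B6->T, B7->F, B8->T, B8->T, B8->T, B8->T, B8->T, B8->T, B8->T, ...; covered: B1=T, B2=T, B3=F, B4=T, B5=F, B6=T, B7=F, B8=T, B8=F
#3 (h=47) -> B1->T, B2->F, B3->F, B4->T, B5->F, B6->T, B7->F, B8->T, B8->T, B8->T, B8->T, B8->T, B8->T, B8->T, ...; covered: B1=T, B2=F, B3=F, B4=T, B5=F, B6=T, B7=F, B8=T, B8=F
#4 (h=26) -> B1->F, B3->F, B4->T, B5->F, B6->T, B7->T, B8->T, B8->T, B8->T, B8->F; covered: B1=F, B3=F, B4=T, B5=F, B6=T, B7=T, B8=T, B8=F
#5 (h=11) -> B1->F, B3->F, B4->T, B5->F, B6->F, B8->T, B8->T, B8->T, B8->T, B8->T, B8->F; covered: B1=F, B3=F, B4=T, B5=F, B6=F, B8=T, B8=F
#6 (h=49) -> B1->T, B2->F, B3->F, B4->T, B5->F, B6->T, B7->F, B8->T, B8->T, B8->T, B8->T, B8->T, B8->T, B8->T, ...; covered: B1=T, B2=F, B3=F, B4=T, B5=F, B6=T, B7=F, B8=T, B8=F
#7 (h=2) -> B1->F, B3->F, B4->T, B5->F, B6->F, B8->T, B8->T, B8->F; covered: B1=F, B3=F, B4=T, B5=F, B6=F, B8=T, B8=F
#8 (h=28) -> B1->F, B3->F, B4->T, B5->F, B6->T, B7->T, B8->T, B8->T, B8->T, B8->F; covered: B1=F, B3=F, B4=T, B5=F, B6=T, B7=T, B8=T, B8=F
#9 (h=33) -> B1->F, B3->F, B4->T, B5->F, B6->T, B7->T, B8->T, B8->T, B8->T, B8->F; covered: B1=F, B3=F, B4=T, B5=F, B6=T, B7=T, B8=T, B8=F
union over the pool: B1=T, B1=F, B2=T, B2=F, B3=T, B3=F, B4=T, B5=F, B6=T, B6=F, B7=T, B7=F, B8=T, B8=F
uncovered (2 of 16): B4=F, B5=T

Answer: 2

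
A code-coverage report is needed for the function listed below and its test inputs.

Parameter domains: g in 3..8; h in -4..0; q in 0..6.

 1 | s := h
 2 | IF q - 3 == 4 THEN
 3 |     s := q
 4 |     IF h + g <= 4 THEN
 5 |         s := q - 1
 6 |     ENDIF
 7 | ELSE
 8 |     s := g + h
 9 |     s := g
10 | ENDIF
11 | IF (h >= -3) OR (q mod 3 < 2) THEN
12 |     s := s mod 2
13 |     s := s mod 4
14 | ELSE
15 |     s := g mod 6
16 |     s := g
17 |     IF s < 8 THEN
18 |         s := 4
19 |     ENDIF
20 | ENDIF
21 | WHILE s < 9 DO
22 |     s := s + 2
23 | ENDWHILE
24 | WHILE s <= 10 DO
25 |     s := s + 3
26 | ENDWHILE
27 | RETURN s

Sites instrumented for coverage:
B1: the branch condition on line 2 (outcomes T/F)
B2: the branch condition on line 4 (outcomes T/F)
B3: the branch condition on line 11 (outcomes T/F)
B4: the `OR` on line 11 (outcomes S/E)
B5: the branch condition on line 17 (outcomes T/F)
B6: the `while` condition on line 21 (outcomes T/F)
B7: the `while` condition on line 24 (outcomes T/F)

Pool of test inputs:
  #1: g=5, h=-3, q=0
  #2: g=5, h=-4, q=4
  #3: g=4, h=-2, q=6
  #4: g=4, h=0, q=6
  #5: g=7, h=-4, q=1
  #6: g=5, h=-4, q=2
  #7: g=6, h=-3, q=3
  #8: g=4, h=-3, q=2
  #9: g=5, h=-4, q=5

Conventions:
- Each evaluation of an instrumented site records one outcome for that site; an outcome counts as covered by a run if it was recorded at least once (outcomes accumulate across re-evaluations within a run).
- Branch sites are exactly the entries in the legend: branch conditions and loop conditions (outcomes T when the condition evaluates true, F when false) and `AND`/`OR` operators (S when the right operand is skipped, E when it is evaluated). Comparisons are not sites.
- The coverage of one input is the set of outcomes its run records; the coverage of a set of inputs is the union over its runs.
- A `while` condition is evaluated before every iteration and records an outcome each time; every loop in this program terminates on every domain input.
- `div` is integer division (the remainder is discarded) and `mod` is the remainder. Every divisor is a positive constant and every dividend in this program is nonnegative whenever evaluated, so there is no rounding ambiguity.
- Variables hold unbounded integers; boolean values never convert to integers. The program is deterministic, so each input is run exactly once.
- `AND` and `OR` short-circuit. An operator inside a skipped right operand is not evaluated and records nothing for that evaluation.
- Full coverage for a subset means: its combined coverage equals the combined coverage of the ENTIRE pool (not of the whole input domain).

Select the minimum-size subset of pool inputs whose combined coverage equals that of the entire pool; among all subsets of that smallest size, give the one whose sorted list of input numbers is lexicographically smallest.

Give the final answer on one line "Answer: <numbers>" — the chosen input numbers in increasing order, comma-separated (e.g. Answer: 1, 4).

input #1 (g=5, h=-3, q=0): covers B1=F, B3=T, B4=S, B6=T, B6=F, B7=T, B7=F
input #2 (g=5, h=-4, q=4): covers B1=F, B3=T, B4=E, B6=T, B6=F, B7=T, B7=F
input #3 (g=4, h=-2, q=6): covers B1=F, B3=T, B4=S, B6=T, B6=F, B7=T, B7=F
input #4 (g=4, h=0, q=6): covers B1=F, B3=T, B4=S, B6=T, B6=F, B7=T, B7=F
input #5 (g=7, h=-4, q=1): covers B1=F, B3=T, B4=E, B6=T, B6=F, B7=T, B7=F
input #6 (g=5, h=-4, q=2): covers B1=F, B3=F, B4=E, B5=T, B6=T, B6=F, B7=T, B7=F
input #7 (g=6, h=-3, q=3): covers B1=F, B3=T, B4=S, B6=T, B6=F, B7=T, B7=F
input #8 (g=4, h=-3, q=2): covers B1=F, B3=T, B4=S, B6=T, B6=F, B7=T, B7=F
input #9 (g=5, h=-4, q=5): covers B1=F, B3=F, B4=E, B5=T, B6=T, B6=F, B7=T, B7=F
the full pool covers 10 outcomes: B1=F, B3=T, B3=F, B4=S, B4=E, B5=T, B6=T, B6=F, B7=T, B7=F
checked all size-1 subsets: none covers 10 outcomes (max 8/10)
size 2: inputs {1, 6} cover all 10 outcomes, and no lexicographically smaller subset of this size does

Answer: 1, 6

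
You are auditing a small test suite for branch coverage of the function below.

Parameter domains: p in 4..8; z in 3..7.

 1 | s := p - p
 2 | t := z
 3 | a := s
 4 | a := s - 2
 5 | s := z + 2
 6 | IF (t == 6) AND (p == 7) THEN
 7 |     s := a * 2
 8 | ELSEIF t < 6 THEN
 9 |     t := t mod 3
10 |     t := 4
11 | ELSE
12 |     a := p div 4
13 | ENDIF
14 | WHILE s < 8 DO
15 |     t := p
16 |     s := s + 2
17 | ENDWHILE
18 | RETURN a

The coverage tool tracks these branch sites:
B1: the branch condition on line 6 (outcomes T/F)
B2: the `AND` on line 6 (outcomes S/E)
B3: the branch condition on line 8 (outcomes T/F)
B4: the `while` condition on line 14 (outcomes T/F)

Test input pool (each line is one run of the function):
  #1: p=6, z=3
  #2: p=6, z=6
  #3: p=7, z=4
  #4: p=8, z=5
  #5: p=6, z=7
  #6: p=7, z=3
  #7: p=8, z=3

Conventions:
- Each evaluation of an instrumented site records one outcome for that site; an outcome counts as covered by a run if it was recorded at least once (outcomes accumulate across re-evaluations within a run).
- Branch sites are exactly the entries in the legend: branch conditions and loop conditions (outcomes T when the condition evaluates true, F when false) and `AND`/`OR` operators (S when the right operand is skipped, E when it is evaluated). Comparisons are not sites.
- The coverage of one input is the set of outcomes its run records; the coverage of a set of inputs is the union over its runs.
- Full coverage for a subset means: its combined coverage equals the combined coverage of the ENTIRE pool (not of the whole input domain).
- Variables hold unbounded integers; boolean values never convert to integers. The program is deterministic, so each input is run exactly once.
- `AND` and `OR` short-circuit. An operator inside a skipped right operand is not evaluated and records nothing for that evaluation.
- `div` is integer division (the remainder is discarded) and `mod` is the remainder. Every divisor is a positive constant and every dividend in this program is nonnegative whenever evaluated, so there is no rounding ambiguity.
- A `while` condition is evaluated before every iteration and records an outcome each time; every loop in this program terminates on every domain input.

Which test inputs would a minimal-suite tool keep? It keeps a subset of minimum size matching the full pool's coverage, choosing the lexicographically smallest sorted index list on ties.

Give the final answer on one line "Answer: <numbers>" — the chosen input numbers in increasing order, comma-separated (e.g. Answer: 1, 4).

#1 (p=6, z=3) -> B2->S, B1->F, B3->T, B4->T, B4->T, B4->F; covered: B1=F, B2=S, B3=T, B4=T, B4=F
#2 (p=6, z=6) -> B2->E, B1->F, B3->F, B4->F; covered: B1=F, B2=E, B3=F, B4=F
#3 (p=7, z=4) -> B2->S, B1->F, B3->T, B4->T, B4->F; covered: B1=F, B2=S, B3=T, B4=T, B4=F
#4 (p=8, z=5) -> B2->S, B1->F, B3->T, B4->T, B4->F; covered: B1=F, B2=S, B3=T, B4=T, B4=F
#5 (p=6, z=7) -> B2->S, B1->F, B3->F, B4->F; covered: B1=F, B2=S, B3=F, B4=F
#6 (p=7, z=3) -> B2->S, B1->F, B3->T, B4->T, B4->T, B4->F; covered: B1=F, B2=S, B3=T, B4=T, B4=F
#7 (p=8, z=3) -> B2->S, B1->F, B3->T, B4->T, B4->T, B4->F; covered: B1=F, B2=S, B3=T, B4=T, B4=F
together the pool reaches 7 outcomes: B1=F, B2=S, B2=E, B3=T, B3=F, B4=T, B4=F
no size-1 subset reaches all 7 outcomes (best union: 5/7)
the canonical winner is {1, 2}: size 2, full 7-outcome coverage, earliest index list among size-2 covers

Answer: 1, 2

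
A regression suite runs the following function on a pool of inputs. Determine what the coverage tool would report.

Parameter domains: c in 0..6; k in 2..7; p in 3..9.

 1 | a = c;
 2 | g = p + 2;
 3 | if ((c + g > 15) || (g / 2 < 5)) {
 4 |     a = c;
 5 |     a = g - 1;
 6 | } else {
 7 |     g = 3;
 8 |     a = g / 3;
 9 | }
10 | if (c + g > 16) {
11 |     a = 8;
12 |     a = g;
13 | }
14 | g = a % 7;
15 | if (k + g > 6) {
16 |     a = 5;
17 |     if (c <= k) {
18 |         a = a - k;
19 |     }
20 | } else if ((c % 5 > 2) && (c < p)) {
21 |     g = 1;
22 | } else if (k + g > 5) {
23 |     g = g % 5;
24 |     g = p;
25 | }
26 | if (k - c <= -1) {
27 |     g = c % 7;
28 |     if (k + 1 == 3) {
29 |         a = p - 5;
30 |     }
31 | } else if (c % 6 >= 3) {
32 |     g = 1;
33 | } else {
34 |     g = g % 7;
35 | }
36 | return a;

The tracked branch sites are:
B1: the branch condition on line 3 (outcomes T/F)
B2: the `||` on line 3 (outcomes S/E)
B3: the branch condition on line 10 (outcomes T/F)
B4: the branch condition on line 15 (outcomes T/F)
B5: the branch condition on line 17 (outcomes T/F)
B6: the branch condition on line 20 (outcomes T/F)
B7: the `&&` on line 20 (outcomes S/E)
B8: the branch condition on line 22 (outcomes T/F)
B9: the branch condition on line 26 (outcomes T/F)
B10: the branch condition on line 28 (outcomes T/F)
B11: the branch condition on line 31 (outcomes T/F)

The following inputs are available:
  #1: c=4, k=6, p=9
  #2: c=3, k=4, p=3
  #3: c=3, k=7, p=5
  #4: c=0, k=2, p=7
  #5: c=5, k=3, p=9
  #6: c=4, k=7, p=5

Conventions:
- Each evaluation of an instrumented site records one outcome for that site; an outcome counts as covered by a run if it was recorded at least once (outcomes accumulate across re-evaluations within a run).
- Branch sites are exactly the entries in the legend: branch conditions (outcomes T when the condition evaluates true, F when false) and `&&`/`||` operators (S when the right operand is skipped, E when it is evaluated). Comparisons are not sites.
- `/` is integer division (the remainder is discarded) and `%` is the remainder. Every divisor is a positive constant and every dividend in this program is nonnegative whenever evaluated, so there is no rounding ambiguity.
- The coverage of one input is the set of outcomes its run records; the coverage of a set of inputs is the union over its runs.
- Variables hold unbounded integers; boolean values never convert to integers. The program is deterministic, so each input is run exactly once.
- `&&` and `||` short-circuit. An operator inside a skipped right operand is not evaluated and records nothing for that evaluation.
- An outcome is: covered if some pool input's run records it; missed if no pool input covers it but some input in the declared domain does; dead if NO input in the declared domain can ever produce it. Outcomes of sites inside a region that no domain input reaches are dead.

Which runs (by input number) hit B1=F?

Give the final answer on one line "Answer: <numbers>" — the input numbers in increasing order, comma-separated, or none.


input #1 (c=4, k=6, p=9): covers B1=F
input #2 (c=3, k=4, p=3): misses B1=F
input #3 (c=3, k=7, p=5): misses B1=F
input #4 (c=0, k=2, p=7): misses B1=F
input #5 (c=5, k=3, p=9): misses B1=F
input #6 (c=4, k=7, p=5): misses B1=F
Answer: 1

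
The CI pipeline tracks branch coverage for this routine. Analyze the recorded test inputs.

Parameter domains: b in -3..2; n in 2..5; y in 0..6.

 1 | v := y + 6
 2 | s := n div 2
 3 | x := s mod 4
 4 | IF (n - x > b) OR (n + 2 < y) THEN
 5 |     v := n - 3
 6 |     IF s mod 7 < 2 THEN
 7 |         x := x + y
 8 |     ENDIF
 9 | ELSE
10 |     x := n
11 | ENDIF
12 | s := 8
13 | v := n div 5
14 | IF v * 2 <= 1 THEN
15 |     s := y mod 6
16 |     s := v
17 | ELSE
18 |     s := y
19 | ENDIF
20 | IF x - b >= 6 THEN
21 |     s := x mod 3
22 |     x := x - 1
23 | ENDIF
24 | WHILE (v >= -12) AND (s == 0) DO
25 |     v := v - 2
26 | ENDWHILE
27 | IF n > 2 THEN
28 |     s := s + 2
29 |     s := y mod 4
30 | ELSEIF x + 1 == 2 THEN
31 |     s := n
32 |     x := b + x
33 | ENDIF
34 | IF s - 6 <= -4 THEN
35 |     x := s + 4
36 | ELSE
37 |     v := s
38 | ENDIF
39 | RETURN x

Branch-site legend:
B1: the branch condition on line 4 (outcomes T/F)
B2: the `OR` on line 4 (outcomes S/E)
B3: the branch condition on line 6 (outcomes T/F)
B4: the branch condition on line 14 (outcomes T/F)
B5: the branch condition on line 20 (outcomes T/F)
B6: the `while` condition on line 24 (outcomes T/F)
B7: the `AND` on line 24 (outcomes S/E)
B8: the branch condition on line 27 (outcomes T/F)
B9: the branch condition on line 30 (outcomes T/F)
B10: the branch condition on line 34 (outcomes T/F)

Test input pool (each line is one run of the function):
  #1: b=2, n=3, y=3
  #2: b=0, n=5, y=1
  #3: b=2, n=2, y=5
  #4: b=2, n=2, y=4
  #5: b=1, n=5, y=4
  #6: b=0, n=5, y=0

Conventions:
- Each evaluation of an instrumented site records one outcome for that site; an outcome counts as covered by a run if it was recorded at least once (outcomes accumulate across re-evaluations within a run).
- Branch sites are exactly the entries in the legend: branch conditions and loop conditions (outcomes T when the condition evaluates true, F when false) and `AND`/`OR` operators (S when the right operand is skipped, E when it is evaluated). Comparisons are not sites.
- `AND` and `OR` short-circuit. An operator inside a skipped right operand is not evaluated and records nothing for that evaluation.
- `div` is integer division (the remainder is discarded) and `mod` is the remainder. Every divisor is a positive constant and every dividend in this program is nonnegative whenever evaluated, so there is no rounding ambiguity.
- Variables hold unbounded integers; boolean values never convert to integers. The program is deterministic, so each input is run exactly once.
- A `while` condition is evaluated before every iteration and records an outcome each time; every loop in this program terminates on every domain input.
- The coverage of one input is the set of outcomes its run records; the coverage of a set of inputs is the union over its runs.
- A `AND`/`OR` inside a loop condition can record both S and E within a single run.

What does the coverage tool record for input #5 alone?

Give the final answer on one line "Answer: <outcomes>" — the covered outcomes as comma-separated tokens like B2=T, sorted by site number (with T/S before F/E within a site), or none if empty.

Tracing the run of input #5 (b=1, n=5, y=4):
  B2->S, B1->T, B3->F, B4->F, B5->F, B7->E, B6->F, B8->T, B10->T
as a set, this run covers: B1=T, B2=S, B3=F, B4=F, B5=F, B6=F, B7=E, B8=T, B10=T

Answer: B1=T, B2=S, B3=F, B4=F, B5=F, B6=F, B7=E, B8=T, B10=T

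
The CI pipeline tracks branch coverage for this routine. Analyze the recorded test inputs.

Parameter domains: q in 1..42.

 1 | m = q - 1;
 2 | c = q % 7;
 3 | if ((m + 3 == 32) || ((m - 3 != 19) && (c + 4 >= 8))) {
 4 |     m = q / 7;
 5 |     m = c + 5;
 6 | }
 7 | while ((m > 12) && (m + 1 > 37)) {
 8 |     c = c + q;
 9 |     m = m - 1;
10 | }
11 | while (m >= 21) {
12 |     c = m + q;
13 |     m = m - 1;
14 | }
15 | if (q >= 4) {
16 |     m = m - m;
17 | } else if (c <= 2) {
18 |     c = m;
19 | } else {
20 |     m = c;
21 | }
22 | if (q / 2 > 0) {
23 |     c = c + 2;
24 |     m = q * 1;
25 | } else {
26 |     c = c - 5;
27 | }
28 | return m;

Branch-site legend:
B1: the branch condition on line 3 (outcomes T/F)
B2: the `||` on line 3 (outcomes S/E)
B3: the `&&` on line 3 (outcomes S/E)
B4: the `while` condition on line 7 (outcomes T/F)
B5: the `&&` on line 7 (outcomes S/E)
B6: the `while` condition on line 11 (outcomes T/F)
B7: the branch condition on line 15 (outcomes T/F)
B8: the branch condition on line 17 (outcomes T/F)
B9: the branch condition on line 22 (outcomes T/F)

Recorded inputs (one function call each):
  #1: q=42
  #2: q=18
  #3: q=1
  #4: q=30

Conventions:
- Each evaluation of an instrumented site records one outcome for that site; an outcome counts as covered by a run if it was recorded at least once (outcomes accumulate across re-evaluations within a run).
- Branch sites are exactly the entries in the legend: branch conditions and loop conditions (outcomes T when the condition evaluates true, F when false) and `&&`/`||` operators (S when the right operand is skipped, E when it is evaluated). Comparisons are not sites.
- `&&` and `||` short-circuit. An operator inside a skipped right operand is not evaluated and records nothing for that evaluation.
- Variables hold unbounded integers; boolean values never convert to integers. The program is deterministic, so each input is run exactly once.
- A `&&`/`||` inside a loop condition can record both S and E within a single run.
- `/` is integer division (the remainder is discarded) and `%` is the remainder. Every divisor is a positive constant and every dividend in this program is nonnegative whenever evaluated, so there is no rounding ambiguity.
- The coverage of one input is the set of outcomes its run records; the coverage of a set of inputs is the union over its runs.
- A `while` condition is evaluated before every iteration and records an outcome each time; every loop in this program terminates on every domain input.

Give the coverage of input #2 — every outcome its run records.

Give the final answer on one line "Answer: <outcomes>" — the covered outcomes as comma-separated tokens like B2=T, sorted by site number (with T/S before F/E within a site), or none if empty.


Running input #2 (q=18), event by event:
  B2->E, B3->E, B1->T, B5->S, B4->F, B6->F, B7->T, B9->T
deduplicating events, the covered set is: B1=T, B2=E, B3=E, B4=F, B5=S, B6=F, B7=T, B9=T
Answer: B1=T, B2=E, B3=E, B4=F, B5=S, B6=F, B7=T, B9=T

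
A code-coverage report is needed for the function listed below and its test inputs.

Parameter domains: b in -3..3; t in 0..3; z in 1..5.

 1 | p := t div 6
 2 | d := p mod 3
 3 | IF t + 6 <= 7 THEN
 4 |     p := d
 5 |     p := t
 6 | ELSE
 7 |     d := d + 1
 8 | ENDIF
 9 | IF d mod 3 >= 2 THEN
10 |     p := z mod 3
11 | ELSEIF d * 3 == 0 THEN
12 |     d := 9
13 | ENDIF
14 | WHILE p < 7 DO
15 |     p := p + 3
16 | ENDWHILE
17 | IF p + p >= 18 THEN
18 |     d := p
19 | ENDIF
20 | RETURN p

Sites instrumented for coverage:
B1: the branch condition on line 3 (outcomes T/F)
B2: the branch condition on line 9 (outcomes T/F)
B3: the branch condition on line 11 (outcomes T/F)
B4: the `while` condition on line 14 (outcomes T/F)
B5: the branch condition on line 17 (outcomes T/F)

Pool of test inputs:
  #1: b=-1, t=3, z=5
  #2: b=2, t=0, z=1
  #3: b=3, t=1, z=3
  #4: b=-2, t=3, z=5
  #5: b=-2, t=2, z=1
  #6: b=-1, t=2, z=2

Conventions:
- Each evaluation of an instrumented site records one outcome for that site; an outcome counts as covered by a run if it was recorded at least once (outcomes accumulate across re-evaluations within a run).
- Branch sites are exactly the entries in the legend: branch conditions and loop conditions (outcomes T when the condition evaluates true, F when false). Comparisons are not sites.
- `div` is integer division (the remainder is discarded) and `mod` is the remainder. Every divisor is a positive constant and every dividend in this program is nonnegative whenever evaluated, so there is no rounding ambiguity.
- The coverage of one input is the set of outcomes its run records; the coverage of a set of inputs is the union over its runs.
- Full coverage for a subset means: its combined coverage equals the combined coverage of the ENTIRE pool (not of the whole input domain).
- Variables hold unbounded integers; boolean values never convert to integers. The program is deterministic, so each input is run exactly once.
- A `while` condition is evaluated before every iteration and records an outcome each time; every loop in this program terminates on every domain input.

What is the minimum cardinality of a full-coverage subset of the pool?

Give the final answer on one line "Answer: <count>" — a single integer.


input #1, b=-1, t=3, z=5: events B1->F, B2->F, B3->F, B4->T, B4->T, B4->T, B4->F, B5->T; outcomes B1=F, B2=F, B3=F, B4=T, B4=F, B5=T
input #2, b=2, t=0, z=1: events B1->T, B2->F, B3->T, B4->T, B4->T, B4->T, B4->F, B5->T; outcomes B1=T, B2=F, B3=T, B4=T, B4=F, B5=T
input #3, b=3, t=1, z=3: events B1->T, B2->F, B3->T, B4->T, B4->T, B4->F, B5->F; outcomes B1=T, B2=F, B3=T, B4=T, B4=F, B5=F
input #4, b=-2, t=3, z=5: events B1->F, B2->F, B3->F, B4->T, B4->T, B4->T, B4->F, B5->T; outcomes B1=F, B2=F, B3=F, B4=T, B4=F, B5=T
input #5, b=-2, t=2, z=1: events B1->F, B2->F, B3->F, B4->T, B4->T, B4->T, B4->F, B5->T; outcomes B1=F, B2=F, B3=F, B4=T, B4=F, B5=T
input #6, b=-1, t=2, z=2: events B1->F, B2->F, B3->F, B4->T, B4->T, B4->T, B4->F, B5->T; outcomes B1=F, B2=F, B3=F, B4=T, B4=F, B5=T
the full pool covers 9 outcomes: B1=T, B1=F, B2=F, B3=T, B3=F, B4=T, B4=F, B5=T, B5=F
checked all size-1 subsets: none covers 9 outcomes (max 6/9)
at size 2, {1, 3} reaches all 9 outcomes; every lexicographically earlier size-2 subset fails
Answer: 2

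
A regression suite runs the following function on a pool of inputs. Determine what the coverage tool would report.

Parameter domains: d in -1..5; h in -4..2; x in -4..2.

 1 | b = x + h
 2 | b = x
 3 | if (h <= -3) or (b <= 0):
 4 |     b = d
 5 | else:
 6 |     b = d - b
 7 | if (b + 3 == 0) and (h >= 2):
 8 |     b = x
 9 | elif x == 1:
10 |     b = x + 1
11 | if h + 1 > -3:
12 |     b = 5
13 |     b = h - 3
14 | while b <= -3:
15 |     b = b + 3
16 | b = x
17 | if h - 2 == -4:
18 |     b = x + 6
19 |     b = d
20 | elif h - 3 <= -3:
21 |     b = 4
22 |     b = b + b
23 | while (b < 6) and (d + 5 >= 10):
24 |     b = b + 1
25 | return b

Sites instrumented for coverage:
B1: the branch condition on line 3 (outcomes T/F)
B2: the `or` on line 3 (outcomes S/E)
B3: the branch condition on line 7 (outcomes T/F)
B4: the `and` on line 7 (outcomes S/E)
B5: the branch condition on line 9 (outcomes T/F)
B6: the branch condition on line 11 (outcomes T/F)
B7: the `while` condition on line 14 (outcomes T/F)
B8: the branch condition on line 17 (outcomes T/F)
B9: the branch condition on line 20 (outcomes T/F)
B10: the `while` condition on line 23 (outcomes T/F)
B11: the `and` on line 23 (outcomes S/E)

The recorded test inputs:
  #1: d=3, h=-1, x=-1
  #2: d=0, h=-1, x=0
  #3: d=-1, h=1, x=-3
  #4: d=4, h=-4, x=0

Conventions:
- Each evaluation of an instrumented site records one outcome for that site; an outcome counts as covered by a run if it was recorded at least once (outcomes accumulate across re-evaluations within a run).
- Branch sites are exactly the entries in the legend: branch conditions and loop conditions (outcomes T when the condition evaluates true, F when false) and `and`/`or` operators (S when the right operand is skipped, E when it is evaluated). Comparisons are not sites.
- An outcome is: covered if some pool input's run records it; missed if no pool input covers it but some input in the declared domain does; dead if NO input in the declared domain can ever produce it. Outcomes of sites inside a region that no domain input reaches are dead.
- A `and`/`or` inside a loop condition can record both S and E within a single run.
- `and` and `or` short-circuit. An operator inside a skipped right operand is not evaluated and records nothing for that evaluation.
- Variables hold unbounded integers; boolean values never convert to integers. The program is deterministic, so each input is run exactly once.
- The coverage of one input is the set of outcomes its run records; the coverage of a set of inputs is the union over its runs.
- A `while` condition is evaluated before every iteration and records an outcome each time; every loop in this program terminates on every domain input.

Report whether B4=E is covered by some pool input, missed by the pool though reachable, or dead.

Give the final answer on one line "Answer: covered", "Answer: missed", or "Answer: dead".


no pool input records B4=E
but domain input (d=-1, h=-2, x=2) does record it -> reachable, so missed
Answer: missed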